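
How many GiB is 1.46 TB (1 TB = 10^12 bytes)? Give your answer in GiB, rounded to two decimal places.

1,359.73 GiB

1.46 TB × 1,000,000,000,000 bytes/TB = 1,460,000,000,000 bytes
1 GiB = 2^30 bytes = 1,073,741,824 bytes
1,460,000,000,000 / 1,073,741,824 = 1,359.73 GiB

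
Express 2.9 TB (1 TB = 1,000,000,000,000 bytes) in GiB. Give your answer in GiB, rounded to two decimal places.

2,700.84 GiB

2.9 TB = 2.9 × 10^12 bytes = 2,900,000,000,000 bytes
1 GiB = 2^30 bytes = 1,073,741,824 bytes
2,900,000,000,000 / 1,073,741,824 = 2,700.84 GiB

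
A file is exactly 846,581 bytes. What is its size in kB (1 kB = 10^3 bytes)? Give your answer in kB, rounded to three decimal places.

846.581 kB

846,581 bytes given.
1 kB = 10^3 bytes = 1,000 bytes
846,581 / 1,000 = 846.581 kB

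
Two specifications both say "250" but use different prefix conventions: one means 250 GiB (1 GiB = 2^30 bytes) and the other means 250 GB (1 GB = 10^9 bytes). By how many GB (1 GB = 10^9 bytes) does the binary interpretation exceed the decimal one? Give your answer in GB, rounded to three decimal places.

250 GiB = 250 × 1,073,741,824 = 268,435,456,000 bytes
250 GB = 250 × 1,000,000,000 = 250,000,000,000 bytes
difference = 18,435,456,000 bytes
18,435,456,000 / 1,000,000,000 = 18.435 GB

18.435 GB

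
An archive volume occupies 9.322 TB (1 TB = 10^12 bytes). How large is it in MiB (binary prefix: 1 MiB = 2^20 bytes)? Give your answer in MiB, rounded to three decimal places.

9.322 TB = 9.322 × 10^12 bytes = 9,322,000,000,000 bytes
1 MiB = 2^20 bytes = 1,048,576 bytes
9,322,000,000,000 / 1,048,576 = 8,890,151.978 MiB

8,890,151.978 MiB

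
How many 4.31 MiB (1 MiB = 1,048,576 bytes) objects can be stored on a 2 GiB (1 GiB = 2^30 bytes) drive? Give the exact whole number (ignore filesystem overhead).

475

Capacity: 2 GiB = 2,147,483,648 bytes
Per item: 4.31 MiB = 4,519,362.56 bytes
⌊2,147,483,648 / 4,519,362.56⌋ = 475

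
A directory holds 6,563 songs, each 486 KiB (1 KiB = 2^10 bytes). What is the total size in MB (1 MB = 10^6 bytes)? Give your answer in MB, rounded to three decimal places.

3,266.169 MB

Total = 6,563 × 486 KiB = 3,189,618 KiB
= 3,189,618 × 1,024 bytes = 3,266,168,832 bytes
1 MB = 1,000,000 bytes
3,266,168,832 / 1,000,000 = 3,266.169 MB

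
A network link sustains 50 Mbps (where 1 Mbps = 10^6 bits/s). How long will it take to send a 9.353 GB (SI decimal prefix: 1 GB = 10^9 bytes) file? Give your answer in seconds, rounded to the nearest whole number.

1,496 seconds

9.353 GB = 9,353,000,000 bytes = 74,824,000,000 bits
50 Mbps = 50,000,000 bits/s
time = 74,824,000,000 / 50,000,000 = 1,496 s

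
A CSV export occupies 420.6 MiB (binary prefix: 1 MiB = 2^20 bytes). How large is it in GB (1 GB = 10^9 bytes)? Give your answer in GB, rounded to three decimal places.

420.6 MiB × 1,048,576 bytes/MiB = 441,031,065.6 bytes
1 GB = 1,000,000,000 bytes
441,031,065.6 / 1,000,000,000 = 0.441 GB

0.441 GB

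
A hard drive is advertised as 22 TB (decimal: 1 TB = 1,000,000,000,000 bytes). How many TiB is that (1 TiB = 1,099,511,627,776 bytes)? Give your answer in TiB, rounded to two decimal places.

22 TB = 22 × 10^12 bytes = 22,000,000,000,000 bytes
1 TiB = 1,099,511,627,776 bytes
22,000,000,000,000 / 1,099,511,627,776 = 20.01 TiB

20.01 TiB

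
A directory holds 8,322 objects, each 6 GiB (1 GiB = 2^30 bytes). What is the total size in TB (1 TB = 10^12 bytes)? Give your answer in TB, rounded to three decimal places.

53.614 TB

Total = 8,322 × 6 GiB = 49,932 GiB
= 49,932 × 1,073,741,824 bytes = 53,614,076,755,968 bytes
1 TB = 1,000,000,000,000 bytes
53,614,076,755,968 / 1,000,000,000,000 = 53.614 TB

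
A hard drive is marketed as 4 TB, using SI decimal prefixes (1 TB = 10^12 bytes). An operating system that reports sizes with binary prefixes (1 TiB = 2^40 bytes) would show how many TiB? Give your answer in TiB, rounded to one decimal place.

4 TB = 4 × 10^12 bytes = 4,000,000,000,000 bytes
1 TiB = 2^40 bytes = 1,099,511,627,776 bytes
4,000,000,000,000 / 1,099,511,627,776 = 3.6 TiB

3.6 TiB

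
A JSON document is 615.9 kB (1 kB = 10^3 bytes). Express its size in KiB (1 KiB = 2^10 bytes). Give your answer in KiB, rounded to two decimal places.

615.9 kB × 1,000 bytes/kB = 615,900 bytes
1 KiB = 2^10 bytes = 1,024 bytes
615,900 / 1,024 = 601.46 KiB

601.46 KiB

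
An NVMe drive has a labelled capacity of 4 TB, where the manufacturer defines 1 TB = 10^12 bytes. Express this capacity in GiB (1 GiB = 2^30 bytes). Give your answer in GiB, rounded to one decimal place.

4 TB = 4 × 10^12 bytes = 4,000,000,000,000 bytes
1 GiB = 2^30 bytes = 1,073,741,824 bytes
4,000,000,000,000 / 1,073,741,824 = 3,725.3 GiB

3,725.3 GiB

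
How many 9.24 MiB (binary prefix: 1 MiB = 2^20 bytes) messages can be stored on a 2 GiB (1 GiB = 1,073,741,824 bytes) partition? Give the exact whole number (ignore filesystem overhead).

221

Capacity: 2 GiB = 2,147,483,648 bytes
Per item: 9.24 MiB = 9,688,842.24 bytes
⌊2,147,483,648 / 9,688,842.24⌋ = 221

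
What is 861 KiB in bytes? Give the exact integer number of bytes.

881,664 bytes

861 × 1,024 = 881,664 bytes  (1 KiB = 2^10 bytes)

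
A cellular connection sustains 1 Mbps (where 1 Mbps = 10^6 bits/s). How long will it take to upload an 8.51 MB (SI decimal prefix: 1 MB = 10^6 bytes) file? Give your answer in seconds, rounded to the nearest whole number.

8.51 MB = 8,510,000 bytes = 68,080,000 bits
1 Mbps = 1,000,000 bits/s
time = 68,080,000 / 1,000,000 = 68 s

68 seconds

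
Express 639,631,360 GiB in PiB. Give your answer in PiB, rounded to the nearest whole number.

610 PiB

639,631,360 GiB = 639,631,360 × 2^30 bytes = 686,798,943,174,000,640 bytes
1 PiB = 2^50 bytes = 1,125,899,906,842,624 bytes
686,798,943,174,000,640 / 1,125,899,906,842,624 = 610 PiB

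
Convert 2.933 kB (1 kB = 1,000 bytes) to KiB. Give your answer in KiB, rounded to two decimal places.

2.86 KiB

2.933 kB × 1,000 bytes/kB = 2,933 bytes
1 KiB = 1,024 bytes
2,933 / 1,024 = 2.86 KiB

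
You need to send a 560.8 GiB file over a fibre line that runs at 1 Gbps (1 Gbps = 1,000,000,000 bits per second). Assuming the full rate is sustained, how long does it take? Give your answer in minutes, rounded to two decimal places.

560.8 GiB = 602,154,414,899.2 bytes = 4,817,235,319,193.6 bits
1 Gbps = 1,000,000,000 bits/s
time = 4,817,235,319,193.6 / 1,000,000,000 = 4,817.235 s
4,817.235 s / 60 = 80.29 minutes

80.29 minutes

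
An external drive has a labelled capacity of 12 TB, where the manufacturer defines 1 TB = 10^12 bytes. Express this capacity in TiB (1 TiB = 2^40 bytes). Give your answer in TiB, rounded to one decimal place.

12 TB × 1,000,000,000,000 bytes/TB = 12,000,000,000,000 bytes
1 TiB = 1,099,511,627,776 bytes
12,000,000,000,000 / 1,099,511,627,776 = 10.9 TiB

10.9 TiB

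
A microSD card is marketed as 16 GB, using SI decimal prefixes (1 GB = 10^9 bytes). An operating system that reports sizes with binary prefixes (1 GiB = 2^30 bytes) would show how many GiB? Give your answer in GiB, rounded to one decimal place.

14.9 GiB

16 GB = 16 × 10^9 bytes = 16,000,000,000 bytes
1 GiB = 1,073,741,824 bytes
16,000,000,000 / 1,073,741,824 = 14.9 GiB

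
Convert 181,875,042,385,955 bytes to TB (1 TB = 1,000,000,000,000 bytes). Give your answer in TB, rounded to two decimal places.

181.88 TB

181,875,042,385,955 bytes given.
1 TB = 10^12 bytes = 1,000,000,000,000 bytes
181,875,042,385,955 / 1,000,000,000,000 = 181.88 TB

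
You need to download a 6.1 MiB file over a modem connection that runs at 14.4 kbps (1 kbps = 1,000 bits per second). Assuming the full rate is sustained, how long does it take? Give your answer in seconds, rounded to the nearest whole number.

3,554 seconds

6.1 MiB = 6,396,313.6 bytes = 51,170,508.8 bits
14.4 kbps = 14,400 bits/s
time = 51,170,508.8 / 14,400 = 3,554 s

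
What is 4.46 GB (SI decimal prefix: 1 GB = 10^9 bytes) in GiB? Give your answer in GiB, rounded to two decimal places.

4.15 GiB

4.46 GB = 4.46 × 10^9 bytes = 4,460,000,000 bytes
1 GiB = 1,073,741,824 bytes
4,460,000,000 / 1,073,741,824 = 4.15 GiB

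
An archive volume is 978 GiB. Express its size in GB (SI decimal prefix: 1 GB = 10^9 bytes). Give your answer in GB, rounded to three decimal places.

1,050.120 GB

978 GiB = 978 × 2^30 bytes = 1,050,119,503,872 bytes
1 GB = 10^9 bytes = 1,000,000,000 bytes
1,050,119,503,872 / 1,000,000,000 = 1,050.120 GB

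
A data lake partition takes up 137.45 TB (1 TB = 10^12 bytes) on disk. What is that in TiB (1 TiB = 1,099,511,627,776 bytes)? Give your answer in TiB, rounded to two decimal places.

125.01 TiB

137.45 TB = 137.45 × 10^12 bytes = 137,450,000,000,000 bytes
1 TiB = 2^40 bytes = 1,099,511,627,776 bytes
137,450,000,000,000 / 1,099,511,627,776 = 125.01 TiB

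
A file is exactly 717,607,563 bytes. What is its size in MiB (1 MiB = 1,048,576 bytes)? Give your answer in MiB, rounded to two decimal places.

684.36 MiB

717,607,563 bytes given.
1 MiB = 1,048,576 bytes
717,607,563 / 1,048,576 = 684.36 MiB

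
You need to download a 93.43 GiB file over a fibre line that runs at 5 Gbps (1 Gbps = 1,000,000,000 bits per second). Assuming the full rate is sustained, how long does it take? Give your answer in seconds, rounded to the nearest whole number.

93.43 GiB = 100,319,698,616.32 bytes = 802,557,588,930.56 bits
5 Gbps = 5,000,000,000 bits/s
time = 802,557,588,930.56 / 5,000,000,000 = 161 s

161 seconds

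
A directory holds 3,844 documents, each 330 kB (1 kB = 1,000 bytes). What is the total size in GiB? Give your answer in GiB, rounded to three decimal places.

Total = 3,844 × 330 kB = 1,268,520 kB
= 1,268,520 × 1,000 bytes = 1,268,520,000 bytes
1 GiB = 1,073,741,824 bytes
1,268,520,000 / 1,073,741,824 = 1.181 GiB

1.181 GiB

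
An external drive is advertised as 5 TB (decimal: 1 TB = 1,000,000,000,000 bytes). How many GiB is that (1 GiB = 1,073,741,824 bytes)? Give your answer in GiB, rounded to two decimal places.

5 TB × 1,000,000,000,000 bytes/TB = 5,000,000,000,000 bytes
1 GiB = 2^30 bytes = 1,073,741,824 bytes
5,000,000,000,000 / 1,073,741,824 = 4,656.61 GiB

4,656.61 GiB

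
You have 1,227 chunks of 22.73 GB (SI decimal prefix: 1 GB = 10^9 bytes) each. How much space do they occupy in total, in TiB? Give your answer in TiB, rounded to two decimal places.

25.37 TiB

Total = 1,227 × 22.73 GB = 27889.71 GB
= 27889.71 × 1,000,000,000 bytes = 27,889,710,000,000 bytes
1 TiB = 1,099,511,627,776 bytes
27,889,710,000,000 / 1,099,511,627,776 = 25.37 TiB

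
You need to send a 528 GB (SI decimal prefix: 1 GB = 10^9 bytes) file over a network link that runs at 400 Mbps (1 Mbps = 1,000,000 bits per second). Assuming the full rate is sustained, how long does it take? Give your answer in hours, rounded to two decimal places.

528 GB = 528,000,000,000 bytes = 4,224,000,000,000 bits
400 Mbps = 400,000,000 bits/s
time = 4,224,000,000,000 / 400,000,000 = 10,560.0000 s
10,560.0000 s / 3600 = 2.93 hours

2.93 hours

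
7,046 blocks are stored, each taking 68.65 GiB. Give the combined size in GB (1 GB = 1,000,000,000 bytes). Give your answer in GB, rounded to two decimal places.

519,377.40 GB

Total = 7,046 × 68.65 GiB = 483707.9 GiB
= 483707.9 × 1,073,741,824 bytes = 519,377,402,829,209.6 bytes
1 GB = 1,000,000,000 bytes
519,377,402,829,209.6 / 1,000,000,000 = 519,377.40 GB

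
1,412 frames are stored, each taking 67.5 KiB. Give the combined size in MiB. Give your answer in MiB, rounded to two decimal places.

93.08 MiB

Total = 1,412 × 67.5 KiB = 95,310 KiB
= 95,310 × 1,024 bytes = 97,597,440 bytes
1 MiB = 1,048,576 bytes
97,597,440 / 1,048,576 = 93.08 MiB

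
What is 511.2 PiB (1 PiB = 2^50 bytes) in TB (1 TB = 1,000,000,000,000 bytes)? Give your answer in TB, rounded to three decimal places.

511.2 PiB × 1,125,899,906,842,624 bytes/PiB = 575,560,032,377,949,388.8 bytes
1 TB = 1,000,000,000,000 bytes
575,560,032,377,949,388.8 / 1,000,000,000,000 = 575,560.032 TB

575,560.032 TB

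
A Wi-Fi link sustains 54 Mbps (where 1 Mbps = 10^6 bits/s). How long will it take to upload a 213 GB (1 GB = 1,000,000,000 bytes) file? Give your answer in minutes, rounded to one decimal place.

213 GB = 213,000,000,000 bytes = 1,704,000,000,000 bits
54 Mbps = 54,000,000 bits/s
time = 1,704,000,000,000 / 54,000,000 = 31,555.56 s
31,555.56 s / 60 = 525.9 minutes

525.9 minutes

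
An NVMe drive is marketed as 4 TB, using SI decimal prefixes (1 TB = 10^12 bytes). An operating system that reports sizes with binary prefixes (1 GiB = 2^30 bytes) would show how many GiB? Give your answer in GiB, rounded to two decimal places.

4 TB = 4 × 10^12 bytes = 4,000,000,000,000 bytes
1 GiB = 2^30 bytes = 1,073,741,824 bytes
4,000,000,000,000 / 1,073,741,824 = 3,725.29 GiB

3,725.29 GiB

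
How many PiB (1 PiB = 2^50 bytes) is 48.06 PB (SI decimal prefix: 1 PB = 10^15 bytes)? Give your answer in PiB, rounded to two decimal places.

42.69 PiB

48.06 PB = 48.06 × 10^15 bytes = 48,060,000,000,000,000 bytes
1 PiB = 1,125,899,906,842,624 bytes
48,060,000,000,000,000 / 1,125,899,906,842,624 = 42.69 PiB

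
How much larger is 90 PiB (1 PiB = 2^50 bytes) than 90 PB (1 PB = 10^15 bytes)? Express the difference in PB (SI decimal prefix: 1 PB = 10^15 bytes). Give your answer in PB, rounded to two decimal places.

90 PiB = 90 × 1,125,899,906,842,624 = 101,330,991,615,836,160 bytes
90 PB = 90 × 1,000,000,000,000,000 = 90,000,000,000,000,000 bytes
difference = 11,330,991,615,836,160 bytes
11,330,991,615,836,160 / 1,000,000,000,000,000 = 11.33 PB

11.33 PB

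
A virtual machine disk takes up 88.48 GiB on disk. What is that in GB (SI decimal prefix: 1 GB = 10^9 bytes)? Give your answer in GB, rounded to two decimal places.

95.00 GB

88.48 GiB = 88.48 × 2^30 bytes = 95,004,676,587.52 bytes
1 GB = 10^9 bytes = 1,000,000,000 bytes
95,004,676,587.52 / 1,000,000,000 = 95.00 GB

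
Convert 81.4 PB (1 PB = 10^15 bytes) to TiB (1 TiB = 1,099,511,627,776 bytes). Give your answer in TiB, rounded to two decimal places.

74,032.87 TiB

81.4 PB × 1,000,000,000,000,000 bytes/PB = 81,400,000,000,000,000 bytes
1 TiB = 1,099,511,627,776 bytes
81,400,000,000,000,000 / 1,099,511,627,776 = 74,032.87 TiB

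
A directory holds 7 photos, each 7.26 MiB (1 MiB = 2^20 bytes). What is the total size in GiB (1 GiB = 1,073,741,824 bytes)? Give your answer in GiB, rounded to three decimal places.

Total = 7 × 7.26 MiB = 50.82 MiB
= 50.82 × 1,048,576 bytes = 53,288,632.32 bytes
1 GiB = 1,073,741,824 bytes
53,288,632.32 / 1,073,741,824 = 0.050 GiB

0.050 GiB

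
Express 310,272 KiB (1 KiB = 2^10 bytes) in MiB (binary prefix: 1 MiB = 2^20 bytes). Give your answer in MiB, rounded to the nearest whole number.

303 MiB

310,272 KiB = 310,272 × 2^10 bytes = 317,718,528 bytes
1 MiB = 2^20 bytes = 1,048,576 bytes
317,718,528 / 1,048,576 = 303 MiB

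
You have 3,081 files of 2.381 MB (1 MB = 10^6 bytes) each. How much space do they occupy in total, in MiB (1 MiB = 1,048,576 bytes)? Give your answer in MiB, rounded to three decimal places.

6,996.022 MiB

Total = 3,081 × 2.381 MB = 7335.861 MB
= 7335.861 × 1,000,000 bytes = 7,335,861,000 bytes
1 MiB = 1,048,576 bytes
7,335,861,000 / 1,048,576 = 6,996.022 MiB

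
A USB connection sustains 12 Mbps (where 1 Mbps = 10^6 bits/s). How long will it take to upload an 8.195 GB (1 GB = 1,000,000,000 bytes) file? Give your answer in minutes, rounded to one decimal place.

91.1 minutes

8.195 GB = 8,195,000,000 bytes = 65,560,000,000 bits
12 Mbps = 12,000,000 bits/s
time = 65,560,000,000 / 12,000,000 = 5,463.33 s
5,463.33 s / 60 = 91.1 minutes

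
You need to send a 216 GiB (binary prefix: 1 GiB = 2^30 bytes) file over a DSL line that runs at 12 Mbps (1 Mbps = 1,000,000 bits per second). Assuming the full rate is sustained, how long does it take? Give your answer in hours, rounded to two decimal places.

42.95 hours

216 GiB = 231,928,233,984 bytes = 1,855,425,871,872 bits
12 Mbps = 12,000,000 bits/s
time = 1,855,425,871,872 / 12,000,000 = 154,618.8227 s
154,618.8227 s / 3600 = 42.95 hours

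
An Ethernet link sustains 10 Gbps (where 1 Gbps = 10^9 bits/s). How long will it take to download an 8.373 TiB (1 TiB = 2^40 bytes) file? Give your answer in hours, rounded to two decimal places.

2.05 hours

8.373 TiB = 9,206,210,859,368.448 bytes = 73,649,686,874,947.584 bits
10 Gbps = 10,000,000,000 bits/s
time = 73,649,686,874,947.584 / 10,000,000,000 = 7,364.9687 s
7,364.9687 s / 3600 = 2.05 hours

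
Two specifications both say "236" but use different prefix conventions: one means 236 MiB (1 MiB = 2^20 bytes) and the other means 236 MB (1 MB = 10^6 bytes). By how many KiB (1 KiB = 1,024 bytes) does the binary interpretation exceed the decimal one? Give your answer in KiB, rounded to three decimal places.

236 MiB = 236 × 1,048,576 = 247,463,936 bytes
236 MB = 236 × 1,000,000 = 236,000,000 bytes
difference = 11,463,936 bytes
11,463,936 / 1,024 = 11,195.250 KiB

11,195.250 KiB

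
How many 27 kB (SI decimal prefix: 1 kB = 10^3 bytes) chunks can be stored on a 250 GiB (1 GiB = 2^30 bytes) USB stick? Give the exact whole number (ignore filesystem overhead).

Capacity: 250 GiB = 268,435,456,000 bytes
Per item: 27 kB = 27,000 bytes
⌊268,435,456,000 / 27,000⌋ = 9,942,053

9,942,053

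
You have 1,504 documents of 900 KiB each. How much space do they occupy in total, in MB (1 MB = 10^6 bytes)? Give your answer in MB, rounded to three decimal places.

Total = 1,504 × 900 KiB = 1,353,600 KiB
= 1,353,600 × 1,024 bytes = 1,386,086,400 bytes
1 MB = 1,000,000 bytes
1,386,086,400 / 1,000,000 = 1,386.086 MB

1,386.086 MB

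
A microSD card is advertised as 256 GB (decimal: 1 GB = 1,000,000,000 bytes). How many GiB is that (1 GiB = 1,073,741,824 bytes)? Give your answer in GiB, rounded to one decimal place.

238.4 GiB

256 GB = 256 × 10^9 bytes = 256,000,000,000 bytes
1 GiB = 1,073,741,824 bytes
256,000,000,000 / 1,073,741,824 = 238.4 GiB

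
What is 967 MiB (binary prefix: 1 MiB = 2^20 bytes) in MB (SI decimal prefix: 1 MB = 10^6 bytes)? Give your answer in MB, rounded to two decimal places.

1,013.97 MB

967 MiB × 1,048,576 bytes/MiB = 1,013,972,992 bytes
1 MB = 1,000,000 bytes
1,013,972,992 / 1,000,000 = 1,013.97 MB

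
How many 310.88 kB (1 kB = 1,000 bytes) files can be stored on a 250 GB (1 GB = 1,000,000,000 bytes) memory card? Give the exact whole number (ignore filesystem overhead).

Capacity: 250 GB = 250,000,000,000 bytes
Per item: 310.88 kB = 310,880 bytes
⌊250,000,000,000 / 310,880⌋ = 804,168

804,168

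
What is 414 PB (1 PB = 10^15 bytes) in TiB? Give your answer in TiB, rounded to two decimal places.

414 PB = 414 × 10^15 bytes = 414,000,000,000,000,000 bytes
1 TiB = 2^40 bytes = 1,099,511,627,776 bytes
414,000,000,000,000,000 / 1,099,511,627,776 = 376,530.81 TiB

376,530.81 TiB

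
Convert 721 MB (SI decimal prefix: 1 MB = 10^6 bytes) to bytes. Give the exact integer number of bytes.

721,000,000 bytes

721 × 1,000,000 = 721,000,000 bytes  (1 MB = 10^6 bytes)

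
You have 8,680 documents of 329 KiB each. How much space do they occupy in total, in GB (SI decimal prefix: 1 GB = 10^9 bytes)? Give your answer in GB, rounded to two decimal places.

2.92 GB

Total = 8,680 × 329 KiB = 2,855,720 KiB
= 2,855,720 × 1,024 bytes = 2,924,257,280 bytes
1 GB = 1,000,000,000 bytes
2,924,257,280 / 1,000,000,000 = 2.92 GB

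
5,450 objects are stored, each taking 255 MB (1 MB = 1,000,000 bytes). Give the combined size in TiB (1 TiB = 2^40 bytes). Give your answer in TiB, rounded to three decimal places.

Total = 5,450 × 255 MB = 1,389,750 MB
= 1,389,750 × 1,000,000 bytes = 1,389,750,000,000 bytes
1 TiB = 1,099,511,627,776 bytes
1,389,750,000,000 / 1,099,511,627,776 = 1.264 TiB

1.264 TiB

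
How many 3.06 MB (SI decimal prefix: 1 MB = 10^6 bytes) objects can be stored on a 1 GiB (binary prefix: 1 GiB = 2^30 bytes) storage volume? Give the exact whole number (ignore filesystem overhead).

350

Capacity: 1 GiB = 1,073,741,824 bytes
Per item: 3.06 MB = 3,060,000 bytes
⌊1,073,741,824 / 3,060,000⌋ = 350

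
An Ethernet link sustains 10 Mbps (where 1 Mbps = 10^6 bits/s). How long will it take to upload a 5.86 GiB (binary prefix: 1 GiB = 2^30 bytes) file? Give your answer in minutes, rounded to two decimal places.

83.90 minutes

5.86 GiB = 6,292,127,088.64 bytes = 50,337,016,709.12 bits
10 Mbps = 10,000,000 bits/s
time = 50,337,016,709.12 / 10,000,000 = 5,033.702 s
5,033.702 s / 60 = 83.90 minutes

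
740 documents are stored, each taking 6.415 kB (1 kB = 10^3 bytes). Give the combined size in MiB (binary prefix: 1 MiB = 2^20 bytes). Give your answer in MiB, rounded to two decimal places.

Total = 740 × 6.415 kB = 4747.1 kB
= 4747.1 × 1,000 bytes = 4,747,100 bytes
1 MiB = 1,048,576 bytes
4,747,100 / 1,048,576 = 4.53 MiB

4.53 MiB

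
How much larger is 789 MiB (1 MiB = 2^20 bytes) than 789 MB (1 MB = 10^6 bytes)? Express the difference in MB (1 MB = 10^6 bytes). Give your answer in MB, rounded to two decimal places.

789 MiB = 789 × 1,048,576 = 827,326,464 bytes
789 MB = 789 × 1,000,000 = 789,000,000 bytes
difference = 38,326,464 bytes
38,326,464 / 1,000,000 = 38.33 MB

38.33 MB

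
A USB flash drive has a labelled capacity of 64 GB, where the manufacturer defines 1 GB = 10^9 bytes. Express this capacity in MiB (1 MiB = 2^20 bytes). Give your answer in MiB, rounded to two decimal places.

61,035.16 MiB

64 GB = 64 × 10^9 bytes = 64,000,000,000 bytes
1 MiB = 1,048,576 bytes
64,000,000,000 / 1,048,576 = 61,035.16 MiB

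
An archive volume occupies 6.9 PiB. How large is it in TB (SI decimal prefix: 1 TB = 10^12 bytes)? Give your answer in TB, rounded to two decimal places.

6.9 PiB × 1,125,899,906,842,624 bytes/PiB = 7,768,709,357,214,105.6 bytes
1 TB = 10^12 bytes = 1,000,000,000,000 bytes
7,768,709,357,214,105.6 / 1,000,000,000,000 = 7,768.71 TB

7,768.71 TB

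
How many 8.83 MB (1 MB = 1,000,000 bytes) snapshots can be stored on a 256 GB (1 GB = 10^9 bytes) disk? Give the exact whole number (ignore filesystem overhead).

Capacity: 256 GB = 256,000,000,000 bytes
Per item: 8.83 MB = 8,830,000 bytes
⌊256,000,000,000 / 8,830,000⌋ = 28,992

28,992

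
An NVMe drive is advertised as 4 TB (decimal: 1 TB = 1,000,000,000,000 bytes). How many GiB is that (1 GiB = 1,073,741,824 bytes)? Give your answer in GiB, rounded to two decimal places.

3,725.29 GiB

4 TB = 4 × 10^12 bytes = 4,000,000,000,000 bytes
1 GiB = 2^30 bytes = 1,073,741,824 bytes
4,000,000,000,000 / 1,073,741,824 = 3,725.29 GiB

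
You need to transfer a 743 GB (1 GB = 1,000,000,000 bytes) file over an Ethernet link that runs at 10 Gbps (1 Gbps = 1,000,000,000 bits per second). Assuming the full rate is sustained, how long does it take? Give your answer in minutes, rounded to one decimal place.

9.9 minutes

743 GB = 743,000,000,000 bytes = 5,944,000,000,000 bits
10 Gbps = 10,000,000,000 bits/s
time = 5,944,000,000,000 / 10,000,000,000 = 594.40 s
594.40 s / 60 = 9.9 minutes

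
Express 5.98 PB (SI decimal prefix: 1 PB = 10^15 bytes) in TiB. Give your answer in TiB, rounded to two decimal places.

5.98 PB = 5.98 × 10^15 bytes = 5,980,000,000,000,000 bytes
1 TiB = 1,099,511,627,776 bytes
5,980,000,000,000,000 / 1,099,511,627,776 = 5,438.78 TiB

5,438.78 TiB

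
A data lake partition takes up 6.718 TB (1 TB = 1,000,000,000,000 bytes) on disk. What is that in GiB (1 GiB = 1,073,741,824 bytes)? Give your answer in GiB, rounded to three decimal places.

6.718 TB = 6.718 × 10^12 bytes = 6,718,000,000,000 bytes
1 GiB = 1,073,741,824 bytes
6,718,000,000,000 / 1,073,741,824 = 6,256.625 GiB

6,256.625 GiB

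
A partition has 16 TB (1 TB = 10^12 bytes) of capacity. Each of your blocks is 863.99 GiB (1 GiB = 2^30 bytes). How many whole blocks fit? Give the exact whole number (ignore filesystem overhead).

17

Capacity: 16 TB = 16,000,000,000,000 bytes
Per item: 863.99 GiB = 927,702,198,517.76 bytes
⌊16,000,000,000,000 / 927,702,198,517.76⌋ = 17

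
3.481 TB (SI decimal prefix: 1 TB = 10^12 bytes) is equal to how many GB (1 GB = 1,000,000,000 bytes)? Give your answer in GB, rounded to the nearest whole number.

3,481 GB

3.481 TB = 3.481 × 10^12 bytes = 3,481,000,000,000 bytes
1 GB = 10^9 bytes = 1,000,000,000 bytes
3,481,000,000,000 / 1,000,000,000 = 3,481 GB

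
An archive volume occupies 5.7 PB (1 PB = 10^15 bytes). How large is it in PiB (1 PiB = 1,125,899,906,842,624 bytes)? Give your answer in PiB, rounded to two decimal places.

5.7 PB × 1,000,000,000,000,000 bytes/PB = 5,700,000,000,000,000 bytes
1 PiB = 1,125,899,906,842,624 bytes
5,700,000,000,000,000 / 1,125,899,906,842,624 = 5.06 PiB

5.06 PiB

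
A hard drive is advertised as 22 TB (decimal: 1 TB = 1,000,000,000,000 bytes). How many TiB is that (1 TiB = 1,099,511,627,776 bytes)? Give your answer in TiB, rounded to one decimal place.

20.0 TiB

22 TB = 22 × 10^12 bytes = 22,000,000,000,000 bytes
1 TiB = 1,099,511,627,776 bytes
22,000,000,000,000 / 1,099,511,627,776 = 20.0 TiB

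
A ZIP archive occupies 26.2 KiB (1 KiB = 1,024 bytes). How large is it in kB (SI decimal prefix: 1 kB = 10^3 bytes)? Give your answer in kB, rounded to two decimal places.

26.83 kB

26.2 KiB = 26.2 × 2^10 bytes = 26,828.8 bytes
1 kB = 10^3 bytes = 1,000 bytes
26,828.8 / 1,000 = 26.83 kB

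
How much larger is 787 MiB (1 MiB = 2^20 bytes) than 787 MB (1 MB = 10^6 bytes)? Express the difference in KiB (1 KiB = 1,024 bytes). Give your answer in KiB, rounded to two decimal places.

37,333.31 KiB

787 MiB = 787 × 1,048,576 = 825,229,312 bytes
787 MB = 787 × 1,000,000 = 787,000,000 bytes
difference = 38,229,312 bytes
38,229,312 / 1,024 = 37,333.31 KiB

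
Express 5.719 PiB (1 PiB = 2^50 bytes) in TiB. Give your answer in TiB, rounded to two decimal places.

5,856.26 TiB

5.719 PiB × 1,125,899,906,842,624 bytes/PiB = 6,439,021,567,232,966.656 bytes
1 TiB = 1,099,511,627,776 bytes
6,439,021,567,232,966.656 / 1,099,511,627,776 = 5,856.26 TiB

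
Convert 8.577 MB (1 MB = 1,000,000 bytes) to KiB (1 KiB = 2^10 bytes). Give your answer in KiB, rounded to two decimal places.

8,375.98 KiB

8.577 MB = 8.577 × 10^6 bytes = 8,577,000 bytes
1 KiB = 1,024 bytes
8,577,000 / 1,024 = 8,375.98 KiB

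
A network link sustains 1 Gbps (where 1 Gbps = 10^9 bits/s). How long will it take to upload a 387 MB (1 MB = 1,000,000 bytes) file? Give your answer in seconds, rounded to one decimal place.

387 MB = 387,000,000 bytes = 3,096,000,000 bits
1 Gbps = 1,000,000,000 bits/s
time = 3,096,000,000 / 1,000,000,000 = 3.1 s

3.1 seconds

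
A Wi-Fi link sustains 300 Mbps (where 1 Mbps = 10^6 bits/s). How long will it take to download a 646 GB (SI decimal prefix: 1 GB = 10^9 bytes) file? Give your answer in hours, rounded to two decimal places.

4.79 hours

646 GB = 646,000,000,000 bytes = 5,168,000,000,000 bits
300 Mbps = 300,000,000 bits/s
time = 5,168,000,000,000 / 300,000,000 = 17,226.6667 s
17,226.6667 s / 3600 = 4.79 hours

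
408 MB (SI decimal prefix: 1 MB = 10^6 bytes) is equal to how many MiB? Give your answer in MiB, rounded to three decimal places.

389.099 MiB

408 MB × 1,000,000 bytes/MB = 408,000,000 bytes
1 MiB = 2^20 bytes = 1,048,576 bytes
408,000,000 / 1,048,576 = 389.099 MiB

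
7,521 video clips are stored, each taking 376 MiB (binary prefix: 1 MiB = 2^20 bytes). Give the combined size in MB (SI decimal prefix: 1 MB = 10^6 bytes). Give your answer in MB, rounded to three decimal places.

Total = 7,521 × 376 MiB = 2,827,896 MiB
= 2,827,896 × 1,048,576 bytes = 2,965,263,876,096 bytes
1 MB = 1,000,000 bytes
2,965,263,876,096 / 1,000,000 = 2,965,263.876 MB

2,965,263.876 MB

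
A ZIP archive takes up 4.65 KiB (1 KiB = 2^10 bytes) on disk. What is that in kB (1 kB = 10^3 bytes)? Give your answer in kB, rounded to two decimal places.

4.65 KiB × 1,024 bytes/KiB = 4,761.6 bytes
1 kB = 10^3 bytes = 1,000 bytes
4,761.6 / 1,000 = 4.76 kB

4.76 kB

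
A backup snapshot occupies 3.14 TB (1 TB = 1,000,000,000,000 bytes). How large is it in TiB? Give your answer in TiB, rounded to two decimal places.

3.14 TB × 1,000,000,000,000 bytes/TB = 3,140,000,000,000 bytes
1 TiB = 2^40 bytes = 1,099,511,627,776 bytes
3,140,000,000,000 / 1,099,511,627,776 = 2.86 TiB

2.86 TiB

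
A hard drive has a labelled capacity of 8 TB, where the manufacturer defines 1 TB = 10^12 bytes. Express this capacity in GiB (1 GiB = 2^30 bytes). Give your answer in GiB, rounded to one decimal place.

7,450.6 GiB

8 TB × 1,000,000,000,000 bytes/TB = 8,000,000,000,000 bytes
1 GiB = 1,073,741,824 bytes
8,000,000,000,000 / 1,073,741,824 = 7,450.6 GiB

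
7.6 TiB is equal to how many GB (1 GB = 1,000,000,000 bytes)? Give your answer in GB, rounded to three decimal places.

8,356.288 GB

7.6 TiB × 1,099,511,627,776 bytes/TiB = 8,356,288,371,097.6 bytes
1 GB = 10^9 bytes = 1,000,000,000 bytes
8,356,288,371,097.6 / 1,000,000,000 = 8,356.288 GB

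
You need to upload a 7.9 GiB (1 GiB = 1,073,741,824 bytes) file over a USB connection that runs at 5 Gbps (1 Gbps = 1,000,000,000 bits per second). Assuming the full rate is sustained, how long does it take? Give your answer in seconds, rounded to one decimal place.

13.6 seconds

7.9 GiB = 8,482,560,409.6 bytes = 67,860,483,276.8 bits
5 Gbps = 5,000,000,000 bits/s
time = 67,860,483,276.8 / 5,000,000,000 = 13.6 s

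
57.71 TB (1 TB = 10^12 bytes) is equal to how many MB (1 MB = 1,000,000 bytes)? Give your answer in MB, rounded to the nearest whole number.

57.71 TB = 57.71 × 10^12 bytes = 57,710,000,000,000 bytes
1 MB = 10^6 bytes = 1,000,000 bytes
57,710,000,000,000 / 1,000,000 = 57,710,000 MB

57,710,000 MB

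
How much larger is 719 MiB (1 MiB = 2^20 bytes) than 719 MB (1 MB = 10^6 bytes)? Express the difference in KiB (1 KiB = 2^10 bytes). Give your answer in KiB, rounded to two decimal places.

34,107.56 KiB

719 MiB = 719 × 1,048,576 = 753,926,144 bytes
719 MB = 719 × 1,000,000 = 719,000,000 bytes
difference = 34,926,144 bytes
34,926,144 / 1,024 = 34,107.56 KiB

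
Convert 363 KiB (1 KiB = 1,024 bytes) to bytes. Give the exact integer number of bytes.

371,712 bytes

363 × 1,024 = 371,712 bytes  (1 KiB = 2^10 bytes)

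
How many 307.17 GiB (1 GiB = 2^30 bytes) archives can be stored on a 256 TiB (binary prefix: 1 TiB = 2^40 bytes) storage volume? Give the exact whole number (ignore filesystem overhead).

853

Capacity: 256 TiB = 281,474,976,710,656 bytes
Per item: 307.17 GiB = 329,821,276,078.08 bytes
⌊281,474,976,710,656 / 329,821,276,078.08⌋ = 853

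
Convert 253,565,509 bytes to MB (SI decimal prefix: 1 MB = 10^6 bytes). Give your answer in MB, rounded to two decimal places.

253.57 MB

253,565,509 bytes given.
1 MB = 10^6 bytes = 1,000,000 bytes
253,565,509 / 1,000,000 = 253.57 MB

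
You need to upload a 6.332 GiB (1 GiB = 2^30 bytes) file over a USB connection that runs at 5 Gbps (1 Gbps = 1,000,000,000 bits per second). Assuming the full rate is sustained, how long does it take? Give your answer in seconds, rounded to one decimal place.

10.9 seconds

6.332 GiB = 6,798,933,229.568 bytes = 54,391,465,836.544 bits
5 Gbps = 5,000,000,000 bits/s
time = 54,391,465,836.544 / 5,000,000,000 = 10.9 s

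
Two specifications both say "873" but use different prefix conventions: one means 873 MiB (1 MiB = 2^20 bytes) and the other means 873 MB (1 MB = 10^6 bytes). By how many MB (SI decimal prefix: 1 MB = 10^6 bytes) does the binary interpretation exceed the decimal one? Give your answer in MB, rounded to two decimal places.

42.41 MB

873 MiB = 873 × 1,048,576 = 915,406,848 bytes
873 MB = 873 × 1,000,000 = 873,000,000 bytes
difference = 42,406,848 bytes
42,406,848 / 1,000,000 = 42.41 MB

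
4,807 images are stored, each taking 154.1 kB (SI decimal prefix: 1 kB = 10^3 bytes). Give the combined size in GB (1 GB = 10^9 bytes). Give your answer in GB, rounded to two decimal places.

0.74 GB

Total = 4,807 × 154.1 kB = 740758.7 kB
= 740758.7 × 1,000 bytes = 740,758,700 bytes
1 GB = 1,000,000,000 bytes
740,758,700 / 1,000,000,000 = 0.74 GB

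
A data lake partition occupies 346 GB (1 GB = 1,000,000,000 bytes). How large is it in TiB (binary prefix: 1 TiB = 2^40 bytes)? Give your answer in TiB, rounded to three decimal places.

0.315 TiB

346 GB = 346 × 10^9 bytes = 346,000,000,000 bytes
1 TiB = 1,099,511,627,776 bytes
346,000,000,000 / 1,099,511,627,776 = 0.315 TiB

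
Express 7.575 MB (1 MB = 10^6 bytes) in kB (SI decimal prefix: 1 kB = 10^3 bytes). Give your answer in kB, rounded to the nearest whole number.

7.575 MB = 7.575 × 10^6 bytes = 7,575,000 bytes
1 kB = 10^3 bytes = 1,000 bytes
7,575,000 / 1,000 = 7,575 kB

7,575 kB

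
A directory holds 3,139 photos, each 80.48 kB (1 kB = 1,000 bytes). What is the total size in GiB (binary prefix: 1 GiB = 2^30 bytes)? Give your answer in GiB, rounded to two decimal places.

0.24 GiB

Total = 3,139 × 80.48 kB = 252626.72 kB
= 252626.72 × 1,000 bytes = 252,626,720 bytes
1 GiB = 1,073,741,824 bytes
252,626,720 / 1,073,741,824 = 0.24 GiB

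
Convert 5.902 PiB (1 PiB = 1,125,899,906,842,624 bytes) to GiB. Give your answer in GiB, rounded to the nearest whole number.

5.902 PiB = 5.902 × 2^50 bytes = 6,645,061,250,185,166.848 bytes
1 GiB = 2^30 bytes = 1,073,741,824 bytes
6,645,061,250,185,166.848 / 1,073,741,824 = 6,188,696 GiB

6,188,696 GiB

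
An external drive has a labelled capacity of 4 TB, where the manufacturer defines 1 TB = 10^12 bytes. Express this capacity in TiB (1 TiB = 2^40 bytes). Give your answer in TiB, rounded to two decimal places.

4 TB = 4 × 10^12 bytes = 4,000,000,000,000 bytes
1 TiB = 1,099,511,627,776 bytes
4,000,000,000,000 / 1,099,511,627,776 = 3.64 TiB

3.64 TiB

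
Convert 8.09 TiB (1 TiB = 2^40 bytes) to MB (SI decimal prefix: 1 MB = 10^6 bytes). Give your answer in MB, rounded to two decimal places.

8.09 TiB × 1,099,511,627,776 bytes/TiB = 8,895,049,068,707.84 bytes
1 MB = 1,000,000 bytes
8,895,049,068,707.84 / 1,000,000 = 8,895,049.07 MB

8,895,049.07 MB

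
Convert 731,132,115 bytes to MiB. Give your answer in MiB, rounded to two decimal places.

731,132,115 bytes given.
1 MiB = 2^20 bytes = 1,048,576 bytes
731,132,115 / 1,048,576 = 697.26 MiB

697.26 MiB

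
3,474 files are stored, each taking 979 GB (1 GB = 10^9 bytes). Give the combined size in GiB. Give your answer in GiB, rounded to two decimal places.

Total = 3,474 × 979 GB = 3,401,046 GB
= 3,401,046 × 1,000,000,000 bytes = 3,401,046,000,000,000 bytes
1 GiB = 1,073,741,824 bytes
3,401,046,000,000,000 / 1,073,741,824 = 3,167,470.92 GiB

3,167,470.92 GiB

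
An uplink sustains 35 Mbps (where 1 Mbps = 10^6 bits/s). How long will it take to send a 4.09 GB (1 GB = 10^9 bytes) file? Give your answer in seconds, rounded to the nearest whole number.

4.09 GB = 4,090,000,000 bytes = 32,720,000,000 bits
35 Mbps = 35,000,000 bits/s
time = 32,720,000,000 / 35,000,000 = 935 s

935 seconds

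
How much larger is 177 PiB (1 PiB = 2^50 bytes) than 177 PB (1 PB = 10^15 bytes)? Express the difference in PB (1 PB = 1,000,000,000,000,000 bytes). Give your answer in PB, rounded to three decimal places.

177 PiB = 177 × 1,125,899,906,842,624 = 199,284,283,511,144,448 bytes
177 PB = 177 × 1,000,000,000,000,000 = 177,000,000,000,000,000 bytes
difference = 22,284,283,511,144,448 bytes
22,284,283,511,144,448 / 1,000,000,000,000,000 = 22.284 PB

22.284 PB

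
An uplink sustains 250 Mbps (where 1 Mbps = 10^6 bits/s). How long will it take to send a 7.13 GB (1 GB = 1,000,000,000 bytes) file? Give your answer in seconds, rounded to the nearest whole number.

7.13 GB = 7,130,000,000 bytes = 57,040,000,000 bits
250 Mbps = 250,000,000 bits/s
time = 57,040,000,000 / 250,000,000 = 228 s

228 seconds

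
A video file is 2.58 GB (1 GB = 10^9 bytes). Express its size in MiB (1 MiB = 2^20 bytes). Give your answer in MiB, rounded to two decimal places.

2.58 GB = 2.58 × 10^9 bytes = 2,580,000,000 bytes
1 MiB = 1,048,576 bytes
2,580,000,000 / 1,048,576 = 2,460.48 MiB

2,460.48 MiB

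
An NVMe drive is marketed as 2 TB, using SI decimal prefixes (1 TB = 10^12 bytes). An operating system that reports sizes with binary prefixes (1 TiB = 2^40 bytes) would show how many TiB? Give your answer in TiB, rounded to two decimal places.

2 TB × 1,000,000,000,000 bytes/TB = 2,000,000,000,000 bytes
1 TiB = 1,099,511,627,776 bytes
2,000,000,000,000 / 1,099,511,627,776 = 1.82 TiB

1.82 TiB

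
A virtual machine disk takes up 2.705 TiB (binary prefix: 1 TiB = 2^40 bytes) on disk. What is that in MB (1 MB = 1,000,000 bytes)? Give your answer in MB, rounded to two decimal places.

2.705 TiB × 1,099,511,627,776 bytes/TiB = 2,974,178,953,134.08 bytes
1 MB = 1,000,000 bytes
2,974,178,953,134.08 / 1,000,000 = 2,974,178.95 MB

2,974,178.95 MB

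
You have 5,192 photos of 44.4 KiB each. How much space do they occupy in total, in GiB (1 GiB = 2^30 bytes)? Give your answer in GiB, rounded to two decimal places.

Total = 5,192 × 44.4 KiB = 230524.8 KiB
= 230524.8 × 1,024 bytes = 236,057,395.2 bytes
1 GiB = 1,073,741,824 bytes
236,057,395.2 / 1,073,741,824 = 0.22 GiB

0.22 GiB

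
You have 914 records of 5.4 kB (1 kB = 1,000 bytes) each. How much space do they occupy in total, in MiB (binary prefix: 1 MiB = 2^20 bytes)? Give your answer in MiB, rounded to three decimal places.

Total = 914 × 5.4 kB = 4935.6 kB
= 4935.6 × 1,000 bytes = 4,935,600 bytes
1 MiB = 1,048,576 bytes
4,935,600 / 1,048,576 = 4.707 MiB

4.707 MiB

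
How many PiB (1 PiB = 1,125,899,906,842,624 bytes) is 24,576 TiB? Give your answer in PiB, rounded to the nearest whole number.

24 PiB

24,576 TiB × 1,099,511,627,776 bytes/TiB = 27,021,597,764,222,976 bytes
1 PiB = 2^50 bytes = 1,125,899,906,842,624 bytes
27,021,597,764,222,976 / 1,125,899,906,842,624 = 24 PiB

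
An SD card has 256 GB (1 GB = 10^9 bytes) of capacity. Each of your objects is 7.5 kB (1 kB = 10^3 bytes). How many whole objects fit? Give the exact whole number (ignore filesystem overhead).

34,133,333

Capacity: 256 GB = 256,000,000,000 bytes
Per item: 7.5 kB = 7,500 bytes
⌊256,000,000,000 / 7,500⌋ = 34,133,333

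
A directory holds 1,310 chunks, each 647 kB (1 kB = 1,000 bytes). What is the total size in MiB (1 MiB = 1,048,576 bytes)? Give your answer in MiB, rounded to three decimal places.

808.306 MiB

Total = 1,310 × 647 kB = 847,570 kB
= 847,570 × 1,000 bytes = 847,570,000 bytes
1 MiB = 1,048,576 bytes
847,570,000 / 1,048,576 = 808.306 MiB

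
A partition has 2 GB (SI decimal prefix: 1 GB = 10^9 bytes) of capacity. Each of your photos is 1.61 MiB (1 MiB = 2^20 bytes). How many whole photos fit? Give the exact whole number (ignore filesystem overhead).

Capacity: 2 GB = 2,000,000,000 bytes
Per item: 1.61 MiB = 1,688,207.36 bytes
⌊2,000,000,000 / 1,688,207.36⌋ = 1,184

1,184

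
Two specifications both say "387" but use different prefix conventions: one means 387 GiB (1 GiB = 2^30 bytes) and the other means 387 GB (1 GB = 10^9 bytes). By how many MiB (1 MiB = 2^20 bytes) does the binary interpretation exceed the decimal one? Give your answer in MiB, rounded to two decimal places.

27,216.04 MiB

387 GiB = 387 × 1,073,741,824 = 415,538,085,888 bytes
387 GB = 387 × 1,000,000,000 = 387,000,000,000 bytes
difference = 28,538,085,888 bytes
28,538,085,888 / 1,048,576 = 27,216.04 MiB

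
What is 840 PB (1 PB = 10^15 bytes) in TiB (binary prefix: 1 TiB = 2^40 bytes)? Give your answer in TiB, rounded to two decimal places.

763,975.55 TiB

840 PB × 1,000,000,000,000,000 bytes/PB = 840,000,000,000,000,000 bytes
1 TiB = 1,099,511,627,776 bytes
840,000,000,000,000,000 / 1,099,511,627,776 = 763,975.55 TiB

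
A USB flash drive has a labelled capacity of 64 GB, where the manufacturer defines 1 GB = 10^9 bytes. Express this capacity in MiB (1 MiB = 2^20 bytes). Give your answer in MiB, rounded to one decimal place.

64 GB × 1,000,000,000 bytes/GB = 64,000,000,000 bytes
1 MiB = 2^20 bytes = 1,048,576 bytes
64,000,000,000 / 1,048,576 = 61,035.2 MiB

61,035.2 MiB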